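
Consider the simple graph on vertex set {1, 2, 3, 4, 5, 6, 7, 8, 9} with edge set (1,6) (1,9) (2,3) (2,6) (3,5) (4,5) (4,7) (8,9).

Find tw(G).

1

A width-1 tree decomposition is:
Bags: B1 = {8, 9}  B2 = {1, 9}  B3 = {1, 6}  B4 = {2, 6}  B5 = {2, 3}  B6 = {3, 5}  B7 = {4, 5}  B8 = {4, 7}
Tree: B1–B2, B2–B3, B3–B4, B4–B5, B5–B6, B6–B7, B7–B8
The largest bag has 2 vertices, giving width 1; this decomposition certifies tw(G) ≤ 1. G has an edge, so its treewidth is at least 1. Hence tw(G) = 1 exactly.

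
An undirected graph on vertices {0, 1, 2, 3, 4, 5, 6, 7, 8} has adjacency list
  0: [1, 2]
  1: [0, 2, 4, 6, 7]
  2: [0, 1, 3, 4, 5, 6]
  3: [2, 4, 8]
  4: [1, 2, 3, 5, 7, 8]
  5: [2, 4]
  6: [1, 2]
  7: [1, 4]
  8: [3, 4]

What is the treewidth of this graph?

2

A width-2 tree decomposition is:
Bags: B1 = {1, 2, 4}  B2 = {2, 4, 5}  B3 = {2, 3, 4}  B4 = {3, 4, 8}  B5 = {1, 4, 7}  B6 = {0, 1, 2}  B7 = {1, 2, 6}
Tree: B1–B2, B2–B3, B3–B4, B1–B5, B1–B6, B1–B7
Every bag has size at most 3, so the width is 3 − 1 = 2 and tw(G) ≤ 2. On the other hand G contains the 3-clique {3, 4, 8}. A clique must lie in a single bag of any decomposition, so no decomposition can have width below 2. Hence tw(G) = 2 exactly.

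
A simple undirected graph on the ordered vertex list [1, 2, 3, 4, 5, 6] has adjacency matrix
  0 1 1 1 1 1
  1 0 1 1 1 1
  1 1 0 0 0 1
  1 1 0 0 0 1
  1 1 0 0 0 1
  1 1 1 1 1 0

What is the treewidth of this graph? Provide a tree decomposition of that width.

Treewidth 3.
One optimal decomposition is:
Bags: B1 = {1, 2, 4, 6}  B2 = {1, 2, 3, 6}  B3 = {1, 2, 5, 6}
Tree: B1–B2, B2–B3

Each bag holds 4 vertices, so the decomposition has width 3, which upper-bounds the treewidth. On the other hand G contains the 4-clique {1, 2, 3, 6}. A clique must lie in a single bag of any decomposition, so no decomposition can have width below 3. Hence tw(G) = 3 exactly.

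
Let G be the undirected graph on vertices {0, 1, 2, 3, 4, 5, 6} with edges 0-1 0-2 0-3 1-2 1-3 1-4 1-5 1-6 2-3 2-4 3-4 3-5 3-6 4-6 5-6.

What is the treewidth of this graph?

A width-3 tree decomposition is:
Bags: B1 = {1, 3, 4, 6}  B2 = {1, 3, 5, 6}  B3 = {1, 2, 3, 4}  B4 = {0, 1, 2, 3}
Tree: B1–B2, B1–B3, B3–B4
Each bag holds 4 vertices, so the decomposition has width 3, which upper-bounds the treewidth. On the other hand G contains the 4-clique {0, 1, 2, 3}. A clique must lie in a single bag of any decomposition, so no decomposition can have width below 3. Therefore the treewidth is 3.

3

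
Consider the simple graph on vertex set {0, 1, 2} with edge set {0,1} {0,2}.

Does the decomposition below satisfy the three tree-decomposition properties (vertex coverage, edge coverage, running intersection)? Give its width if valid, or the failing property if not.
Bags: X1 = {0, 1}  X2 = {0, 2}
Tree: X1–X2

Every vertex of G appears in some bag (union = {0, 1, 2}); every edge is covered by a bag; and for each vertex v the set of bags containing v is connected in the bag tree. The decomposition is therefore valid. The largest bag has 2 vertices, so the width is 1.

Yes; width 1.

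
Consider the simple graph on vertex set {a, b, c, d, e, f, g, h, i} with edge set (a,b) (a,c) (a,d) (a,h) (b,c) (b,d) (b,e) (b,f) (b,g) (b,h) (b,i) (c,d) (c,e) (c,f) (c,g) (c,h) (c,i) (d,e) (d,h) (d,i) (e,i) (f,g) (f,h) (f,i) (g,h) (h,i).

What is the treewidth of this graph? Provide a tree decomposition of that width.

Treewidth 4.
Bags: B1 = {b, c, f, h, i}  B2 = {b, c, d, h, i}  B3 = {b, c, d, e, i}  B4 = {a, b, c, d, h}  B5 = {b, c, f, g, h}
Tree: B1–B2, B2–B3, B2–B4, B1–B5

The largest bag has 5 vertices, giving width 4; this decomposition certifies tw(G) ≤ 4. For the lower bound, the 5 vertices {b, c, d, e, i} are pairwise adjacent, and any tree decomposition puts a clique entirely inside one bag — forcing width ≥ 4. Hence tw(G) = 4 exactly.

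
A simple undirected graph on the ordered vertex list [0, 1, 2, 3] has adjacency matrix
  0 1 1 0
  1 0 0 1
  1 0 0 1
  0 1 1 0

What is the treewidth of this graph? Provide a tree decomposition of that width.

Every bag has size at most 3, so the width is 3 − 1 = 2 and tw(G) ≤ 2. The edges 1–3–2–0–1 form a cycle, so G is not a tree and its treewidth is at least 2. Therefore the treewidth is 2.

Treewidth 2.
Bags: B1 = {1, 2, 3}  B2 = {0, 1, 2}
Tree: B1–B2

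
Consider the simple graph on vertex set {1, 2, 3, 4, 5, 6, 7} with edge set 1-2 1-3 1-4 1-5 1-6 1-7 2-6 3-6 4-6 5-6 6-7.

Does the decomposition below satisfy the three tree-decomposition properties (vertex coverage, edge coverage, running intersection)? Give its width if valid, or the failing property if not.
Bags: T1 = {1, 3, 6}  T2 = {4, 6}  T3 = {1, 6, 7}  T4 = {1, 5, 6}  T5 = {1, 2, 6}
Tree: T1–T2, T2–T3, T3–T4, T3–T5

No — edge (1,4) lies in no bag.

A tree decomposition must satisfy three properties: every vertex lies in some bag; for every edge, both endpoints lie together in some bag; and for every vertex, the bags containing it form a connected subtree. Here edge (1,4) lies in no bag, so the decomposition is invalid.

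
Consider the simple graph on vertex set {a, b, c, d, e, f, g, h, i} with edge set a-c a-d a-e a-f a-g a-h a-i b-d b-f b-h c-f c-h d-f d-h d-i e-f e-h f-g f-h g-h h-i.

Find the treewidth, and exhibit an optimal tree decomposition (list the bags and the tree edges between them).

Every bag has size at most 4, so the width is 4 − 1 = 3 and tw(G) ≤ 3. For the lower bound, the 4 vertices {a, d, f, h} are pairwise adjacent, and any tree decomposition puts a clique entirely inside one bag — forcing width ≥ 3. Hence tw(G) = 3 exactly.

Treewidth 3.
One optimal decomposition is:
Bags: B1 = {b, d, f, h}  B2 = {a, d, f, h}  B3 = {a, c, f, h}  B4 = {a, d, h, i}  B5 = {a, e, f, h}  B6 = {a, f, g, h}
Tree: B1–B2, B2–B3, B2–B4, B2–B5, B2–B6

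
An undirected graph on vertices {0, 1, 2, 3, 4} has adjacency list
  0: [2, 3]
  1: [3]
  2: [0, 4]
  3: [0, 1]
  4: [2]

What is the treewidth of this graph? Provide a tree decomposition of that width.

The largest bag has 2 vertices, giving width 1; this decomposition certifies tw(G) ≤ 1. Any graph with an edge has treewidth ≥ 1, and G has the edge 3–0. Combining the bounds, tw(G) = 1.

Treewidth 1.
Bags: B1 = {0, 3}  B2 = {0, 2}  B3 = {1, 3}  B4 = {2, 4}
Tree: B1–B2, B1–B3, B2–B4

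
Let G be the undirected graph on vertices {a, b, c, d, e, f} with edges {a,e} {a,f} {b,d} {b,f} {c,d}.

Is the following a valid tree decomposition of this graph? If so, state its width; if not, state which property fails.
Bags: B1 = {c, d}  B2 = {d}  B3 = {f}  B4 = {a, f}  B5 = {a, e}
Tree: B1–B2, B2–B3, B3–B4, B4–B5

A tree decomposition must satisfy three properties: every vertex lies in some bag; for every edge, both endpoints lie together in some bag; and for every vertex, the bags containing it form a connected subtree. Here vertex b appears in no bag, so the decomposition is invalid.

No — vertex b appears in no bag.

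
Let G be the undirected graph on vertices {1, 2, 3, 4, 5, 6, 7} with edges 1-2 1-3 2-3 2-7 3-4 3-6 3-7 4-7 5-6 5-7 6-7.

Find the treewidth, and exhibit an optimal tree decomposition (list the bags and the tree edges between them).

The largest bag has 3 vertices, giving width 2; this decomposition certifies tw(G) ≤ 2. For the lower bound, the 3 vertices {1, 2, 3} are pairwise adjacent, and any tree decomposition puts a clique entirely inside one bag — forcing width ≥ 2. Therefore the treewidth is 2.

Treewidth 2.
One such decomposition:
Bags: B1 = {5, 6, 7}  B2 = {3, 6, 7}  B3 = {2, 3, 7}  B4 = {3, 4, 7}  B5 = {1, 2, 3}
Tree: B1–B2, B2–B3, B2–B4, B3–B5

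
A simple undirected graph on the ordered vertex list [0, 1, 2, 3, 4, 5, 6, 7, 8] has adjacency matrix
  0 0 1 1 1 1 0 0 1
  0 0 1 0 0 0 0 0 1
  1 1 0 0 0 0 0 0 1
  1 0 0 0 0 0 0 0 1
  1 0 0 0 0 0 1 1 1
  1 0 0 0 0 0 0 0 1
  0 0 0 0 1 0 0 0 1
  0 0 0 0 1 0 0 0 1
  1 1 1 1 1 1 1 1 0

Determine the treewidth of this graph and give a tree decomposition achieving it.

Treewidth 2.
One optimal decomposition is:
Bags: B1 = {0, 2, 8}  B2 = {0, 4, 8}  B3 = {4, 6, 8}  B4 = {1, 2, 8}  B5 = {0, 3, 8}  B6 = {4, 7, 8}  B7 = {0, 5, 8}
Tree: B1–B2, B2–B3, B1–B4, B2–B5, B3–B6, B5–B7

The largest bag has 3 vertices, giving width 2; this decomposition certifies tw(G) ≤ 2. On the other hand G contains the 3-clique {0, 2, 8}. A clique must lie in a single bag of any decomposition, so no decomposition can have width below 2. Hence tw(G) = 2 exactly.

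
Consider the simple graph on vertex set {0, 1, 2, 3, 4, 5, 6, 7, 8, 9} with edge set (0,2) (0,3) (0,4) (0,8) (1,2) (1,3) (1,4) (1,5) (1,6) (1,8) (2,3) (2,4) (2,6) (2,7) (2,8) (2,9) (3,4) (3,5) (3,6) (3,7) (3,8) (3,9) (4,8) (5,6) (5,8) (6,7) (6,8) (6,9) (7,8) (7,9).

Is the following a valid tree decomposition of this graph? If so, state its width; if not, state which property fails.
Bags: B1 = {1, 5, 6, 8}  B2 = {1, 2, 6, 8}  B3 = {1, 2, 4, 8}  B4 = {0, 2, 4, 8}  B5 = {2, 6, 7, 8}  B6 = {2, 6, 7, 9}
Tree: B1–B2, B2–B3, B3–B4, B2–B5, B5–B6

A tree decomposition must satisfy three properties: every vertex lies in some bag; for every edge, both endpoints lie together in some bag; and for every vertex, the bags containing it form a connected subtree. Here vertex 3 appears in no bag, so the decomposition is invalid.

No — vertex 3 appears in no bag.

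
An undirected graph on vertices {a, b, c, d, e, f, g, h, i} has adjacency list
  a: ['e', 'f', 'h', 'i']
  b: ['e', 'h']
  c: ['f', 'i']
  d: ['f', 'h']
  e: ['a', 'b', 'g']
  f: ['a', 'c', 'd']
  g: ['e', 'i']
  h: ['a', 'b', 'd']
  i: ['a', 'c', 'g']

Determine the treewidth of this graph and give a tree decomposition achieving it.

Treewidth 3.
One optimal decomposition is:
Bags: B1 = {c, d, f, h}  B2 = {a, c, f, h}  B3 = {a, c, h, i}  B4 = {a, b, h, i}  B5 = {a, b, e, i}  B6 = {b, e, g, i}
Tree: B1–B2, B2–B3, B3–B4, B4–B5, B5–B6

The largest bag has 4 vertices, giving width 3; this decomposition certifies tw(G) ≤ 3. For the lower bound: the 4 vertex sets {c,d,f}, {h}, {a}, {b,e,g,i} are disjoint, each induces a connected subgraph, and every pair is joined by at least one edge of G. Contracting each set to a single vertex therefore yields K_{4} as a minor, and since treewidth is minor-monotone, tw(G) ≥ tw(K_{4}) = 3. Therefore the treewidth is 3.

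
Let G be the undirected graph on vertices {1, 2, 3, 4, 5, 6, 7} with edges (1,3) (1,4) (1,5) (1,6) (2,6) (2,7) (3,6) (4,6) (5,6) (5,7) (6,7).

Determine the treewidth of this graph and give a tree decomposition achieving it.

Treewidth 2.
Bags: B1 = {1, 4, 6}  B2 = {1, 5, 6}  B3 = {5, 6, 7}  B4 = {2, 6, 7}  B5 = {1, 3, 6}
Tree: B1–B2, B2–B3, B3–B4, B2–B5

Each bag holds 3 vertices, so the decomposition has width 2, which upper-bounds the treewidth. Conversely, {1, 3, 6} is a clique of size 3, and the vertices of any clique must share a bag in every tree decomposition; so some bag has ≥ 3 vertices and tw(G) ≥ 2. Therefore the treewidth is 2.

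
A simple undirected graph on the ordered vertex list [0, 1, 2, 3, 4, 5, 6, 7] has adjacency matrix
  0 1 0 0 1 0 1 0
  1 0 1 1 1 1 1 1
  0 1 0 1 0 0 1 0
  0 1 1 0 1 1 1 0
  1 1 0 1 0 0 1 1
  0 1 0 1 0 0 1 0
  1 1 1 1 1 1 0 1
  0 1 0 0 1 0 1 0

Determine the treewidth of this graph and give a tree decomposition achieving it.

The largest bag has 4 vertices, giving width 3; this decomposition certifies tw(G) ≤ 3. For the lower bound, the 4 vertices {0, 1, 4, 6} are pairwise adjacent, and any tree decomposition puts a clique entirely inside one bag — forcing width ≥ 3. Therefore the treewidth is 3.

Treewidth 3.
Bags: B1 = {1, 3, 4, 6}  B2 = {0, 1, 4, 6}  B3 = {1, 3, 5, 6}  B4 = {1, 4, 6, 7}  B5 = {1, 2, 3, 6}
Tree: B1–B2, B1–B3, B1–B4, B3–B5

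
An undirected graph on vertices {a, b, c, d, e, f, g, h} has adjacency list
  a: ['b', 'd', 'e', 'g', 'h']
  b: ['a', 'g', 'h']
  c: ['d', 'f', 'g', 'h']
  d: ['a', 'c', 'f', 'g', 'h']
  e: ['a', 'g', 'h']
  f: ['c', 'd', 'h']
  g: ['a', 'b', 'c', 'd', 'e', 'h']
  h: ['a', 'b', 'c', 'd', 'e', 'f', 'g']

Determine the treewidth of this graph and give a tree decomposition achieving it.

Treewidth 3.
One optimal decomposition is:
Bags: B1 = {c, d, g, h}  B2 = {c, d, f, h}  B3 = {a, d, g, h}  B4 = {a, b, g, h}  B5 = {a, e, g, h}
Tree: B1–B2, B1–B3, B3–B4, B4–B5

The largest bag has 4 vertices, giving width 3; this decomposition certifies tw(G) ≤ 3. For the lower bound, the 4 vertices {c, d, g, h} are pairwise adjacent, and any tree decomposition puts a clique entirely inside one bag — forcing width ≥ 3. Hence tw(G) = 3 exactly.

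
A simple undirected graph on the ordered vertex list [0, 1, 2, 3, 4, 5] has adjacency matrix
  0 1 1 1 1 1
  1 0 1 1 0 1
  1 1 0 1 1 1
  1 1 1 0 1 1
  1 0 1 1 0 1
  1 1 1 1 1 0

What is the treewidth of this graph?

4

A width-4 tree decomposition is:
Bags: B1 = {0, 1, 2, 3, 5}  B2 = {0, 2, 3, 4, 5}
Tree: B1–B2
Each bag holds 5 vertices, so the decomposition has width 4, which upper-bounds the treewidth. Conversely, {0, 1, 2, 3, 5} is a clique of size 5, and the vertices of any clique must share a bag in every tree decomposition; so some bag has ≥ 5 vertices and tw(G) ≥ 4. The upper and lower bounds meet at 4, so that is the treewidth.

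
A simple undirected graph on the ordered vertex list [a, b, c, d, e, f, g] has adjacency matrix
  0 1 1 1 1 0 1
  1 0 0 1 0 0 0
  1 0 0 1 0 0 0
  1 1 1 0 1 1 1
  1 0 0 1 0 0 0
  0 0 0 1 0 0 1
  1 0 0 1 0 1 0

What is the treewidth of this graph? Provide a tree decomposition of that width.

Each bag holds 3 vertices, so the decomposition has width 2, which upper-bounds the treewidth. Conversely, {a, d, g} is a clique of size 3, and the vertices of any clique must share a bag in every tree decomposition; so some bag has ≥ 3 vertices and tw(G) ≥ 2. Therefore the treewidth is 2.

Treewidth 2.
One such decomposition:
Bags: B1 = {a, d, e}  B2 = {a, d, g}  B3 = {a, c, d}  B4 = {d, f, g}  B5 = {a, b, d}
Tree: B1–B2, B1–B3, B2–B4, B2–B5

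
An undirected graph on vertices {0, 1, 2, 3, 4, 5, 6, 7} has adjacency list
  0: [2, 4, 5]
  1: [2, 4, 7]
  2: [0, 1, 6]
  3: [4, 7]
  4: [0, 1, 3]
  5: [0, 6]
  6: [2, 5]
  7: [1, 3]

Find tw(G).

A width-2 tree decomposition is:
Bags: B1 = {0, 5, 6}  B2 = {0, 2, 6}  B3 = {0, 2, 4}  B4 = {1, 2, 4}  B5 = {1, 3, 4}  B6 = {1, 3, 7}
Tree: B1–B2, B2–B3, B3–B4, B4–B5, B5–B6
The largest bag has 3 vertices, giving width 2; this decomposition certifies tw(G) ≤ 2. Since 5–6–2–0–5 is a cycle in G, G is not acyclic. Forests are exactly the graphs of treewidth ≤ 1, so tw(G) ≥ 2. Combining the bounds, tw(G) = 2.

2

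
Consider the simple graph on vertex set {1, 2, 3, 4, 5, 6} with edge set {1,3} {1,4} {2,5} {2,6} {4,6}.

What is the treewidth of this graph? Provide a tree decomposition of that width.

Every bag has size at most 2, so the width is 2 − 1 = 1 and tw(G) ≤ 1. G has an edge, so its treewidth is at least 1. Combining the bounds, tw(G) = 1.

Treewidth 1.
One such decomposition:
Bags: B1 = {2, 6}  B2 = {4, 6}  B3 = {1, 4}  B4 = {2, 5}  B5 = {1, 3}
Tree: B1–B2, B2–B3, B1–B4, B3–B5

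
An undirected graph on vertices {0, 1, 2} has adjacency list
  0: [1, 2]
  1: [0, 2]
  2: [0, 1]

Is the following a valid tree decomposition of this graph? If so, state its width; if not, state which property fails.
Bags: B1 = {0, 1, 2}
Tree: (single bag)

Every vertex of G appears in some bag (union = {0, 1, 2}); every edge is covered by a bag; and for each vertex v the set of bags containing v is connected in the bag tree. The decomposition is therefore valid. The largest bag has 3 vertices, so the width is 2.

Yes; width 2.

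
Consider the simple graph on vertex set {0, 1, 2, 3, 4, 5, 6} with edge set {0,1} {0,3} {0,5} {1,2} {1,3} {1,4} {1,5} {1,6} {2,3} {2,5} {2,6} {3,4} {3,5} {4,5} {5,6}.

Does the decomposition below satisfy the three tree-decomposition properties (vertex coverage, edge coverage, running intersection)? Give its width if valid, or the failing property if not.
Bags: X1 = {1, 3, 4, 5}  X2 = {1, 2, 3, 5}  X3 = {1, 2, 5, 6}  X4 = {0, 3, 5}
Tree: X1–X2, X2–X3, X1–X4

No — edge (1,0) lies in no bag.

A tree decomposition must satisfy three properties: every vertex lies in some bag; for every edge, both endpoints lie together in some bag; and for every vertex, the bags containing it form a connected subtree. Here edge (1,0) lies in no bag, so the decomposition is invalid.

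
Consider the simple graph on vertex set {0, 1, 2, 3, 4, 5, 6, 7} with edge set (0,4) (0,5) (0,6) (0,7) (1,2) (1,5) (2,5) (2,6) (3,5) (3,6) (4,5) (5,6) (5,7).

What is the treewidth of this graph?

2

A width-2 tree decomposition is:
Bags: B1 = {0, 4, 5}  B2 = {0, 5, 6}  B3 = {2, 5, 6}  B4 = {3, 5, 6}  B5 = {0, 5, 7}  B6 = {1, 2, 5}
Tree: B1–B2, B2–B3, B3–B4, B1–B5, B3–B6
Each bag holds 3 vertices, so the decomposition has width 2, which upper-bounds the treewidth. For the lower bound, the 3 vertices {0, 4, 5} are pairwise adjacent, and any tree decomposition puts a clique entirely inside one bag — forcing width ≥ 2. Combining the bounds, tw(G) = 2.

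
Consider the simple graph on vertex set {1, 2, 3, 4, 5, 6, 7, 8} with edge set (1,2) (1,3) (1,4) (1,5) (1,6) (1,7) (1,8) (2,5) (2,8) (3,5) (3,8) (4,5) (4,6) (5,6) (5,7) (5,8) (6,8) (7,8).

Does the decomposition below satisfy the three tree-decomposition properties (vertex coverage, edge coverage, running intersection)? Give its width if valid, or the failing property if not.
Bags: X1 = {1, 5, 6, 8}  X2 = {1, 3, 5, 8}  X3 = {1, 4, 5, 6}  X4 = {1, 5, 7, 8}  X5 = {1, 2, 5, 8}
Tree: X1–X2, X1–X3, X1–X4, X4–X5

Vertex coverage: the bags together contain {1, 2, 3, 4, 5, 6, 7, 8}, the full vertex set. Edge coverage: each edge of G has both endpoints in at least one bag. Running intersection: for every vertex, the bags containing it form a connected subtree. All three properties hold, so this is a valid tree decomposition of width max|bag| − 1 = 3, and hence tw(G) ≤ 3.

Yes; width 3.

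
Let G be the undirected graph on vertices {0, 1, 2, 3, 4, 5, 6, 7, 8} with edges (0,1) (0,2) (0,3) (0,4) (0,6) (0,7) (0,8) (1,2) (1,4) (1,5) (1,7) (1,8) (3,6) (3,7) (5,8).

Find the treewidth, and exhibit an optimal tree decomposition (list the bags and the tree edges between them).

Treewidth 2.
Bags: B1 = {0, 1, 7}  B2 = {0, 1, 8}  B3 = {1, 5, 8}  B4 = {0, 1, 2}  B5 = {0, 3, 7}  B6 = {0, 1, 4}  B7 = {0, 3, 6}
Tree: B1–B2, B2–B3, B2–B4, B1–B5, B1–B6, B5–B7

Each bag holds 3 vertices, so the decomposition has width 2, which upper-bounds the treewidth. For the lower bound, the 3 vertices {0, 1, 8} are pairwise adjacent, and any tree decomposition puts a clique entirely inside one bag — forcing width ≥ 2. Hence tw(G) = 2 exactly.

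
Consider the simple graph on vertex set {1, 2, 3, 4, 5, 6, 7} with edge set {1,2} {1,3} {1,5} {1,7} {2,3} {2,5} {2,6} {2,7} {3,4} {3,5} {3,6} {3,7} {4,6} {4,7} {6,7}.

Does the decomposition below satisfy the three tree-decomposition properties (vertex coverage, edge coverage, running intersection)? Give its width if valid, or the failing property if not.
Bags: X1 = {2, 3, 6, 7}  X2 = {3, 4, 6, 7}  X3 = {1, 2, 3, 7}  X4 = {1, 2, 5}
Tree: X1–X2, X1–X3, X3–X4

A tree decomposition must satisfy three properties: every vertex lies in some bag; for every edge, both endpoints lie together in some bag; and for every vertex, the bags containing it form a connected subtree. Here edge (3,5) lies in no bag, so the decomposition is invalid.

No — edge (3,5) lies in no bag.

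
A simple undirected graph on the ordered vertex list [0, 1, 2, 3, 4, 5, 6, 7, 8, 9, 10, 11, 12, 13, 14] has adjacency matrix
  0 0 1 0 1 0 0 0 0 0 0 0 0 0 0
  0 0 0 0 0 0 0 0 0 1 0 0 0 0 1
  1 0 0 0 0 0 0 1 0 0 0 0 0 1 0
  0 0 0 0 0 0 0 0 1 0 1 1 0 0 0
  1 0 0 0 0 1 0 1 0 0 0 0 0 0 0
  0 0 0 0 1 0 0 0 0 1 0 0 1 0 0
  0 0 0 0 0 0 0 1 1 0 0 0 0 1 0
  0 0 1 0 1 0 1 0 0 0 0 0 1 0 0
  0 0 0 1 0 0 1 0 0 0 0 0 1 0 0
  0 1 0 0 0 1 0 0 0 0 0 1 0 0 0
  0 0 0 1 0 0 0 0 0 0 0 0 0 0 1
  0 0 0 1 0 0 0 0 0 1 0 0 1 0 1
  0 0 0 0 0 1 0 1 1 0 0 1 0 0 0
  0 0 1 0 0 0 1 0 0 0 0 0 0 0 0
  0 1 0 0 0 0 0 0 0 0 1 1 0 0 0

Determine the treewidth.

A width-3 tree decomposition is:
Bags: B1 = {1, 9, 10, 14}  B2 = {9, 10, 11, 14}  B3 = {3, 9, 10, 11}  B4 = {3, 5, 9, 11}  B5 = {3, 5, 11, 12}  B6 = {3, 5, 8, 12}  B7 = {4, 5, 8, 12}  B8 = {4, 7, 8, 12}  B9 = {4, 6, 7, 8}  B10 = {0, 4, 6, 7}  B11 = {0, 2, 6, 7}  B12 = {0, 2, 6, 13}
Tree: B1–B2, B2–B3, B3–B4, B4–B5, B5–B6, B6–B7, B7–B8, B8–B9, B9–B10, B10–B11, B11–B12
The largest bag has 4 vertices, giving width 3; this decomposition certifies tw(G) ≤ 3. For the lower bound: the 4 vertex sets {1,10,14}, {9}, {11}, {3,5,8,12} are disjoint, each induces a connected subgraph, and every pair is joined by at least one edge of G. Contracting each set to a single vertex therefore yields K_{4} as a minor, and since treewidth is minor-monotone, tw(G) ≥ tw(K_{4}) = 3. Hence tw(G) = 3 exactly.

3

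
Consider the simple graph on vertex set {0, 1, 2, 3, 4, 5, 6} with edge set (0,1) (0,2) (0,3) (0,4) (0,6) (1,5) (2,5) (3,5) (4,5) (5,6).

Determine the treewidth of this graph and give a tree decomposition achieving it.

Each bag holds 3 vertices, so the decomposition has width 2, which upper-bounds the treewidth. Since 0–4–5–1–0 is a cycle in G, G is not acyclic. Forests are exactly the graphs of treewidth ≤ 1, so tw(G) ≥ 2. The upper and lower bounds meet at 2, so that is the treewidth.

Treewidth 2.
One optimal decomposition is:
Bags: B1 = {0, 4, 5}  B2 = {0, 1, 5}  B3 = {0, 5, 6}  B4 = {0, 2, 5}  B5 = {0, 3, 5}
Tree: B1–B2, B2–B3, B3–B4, B4–B5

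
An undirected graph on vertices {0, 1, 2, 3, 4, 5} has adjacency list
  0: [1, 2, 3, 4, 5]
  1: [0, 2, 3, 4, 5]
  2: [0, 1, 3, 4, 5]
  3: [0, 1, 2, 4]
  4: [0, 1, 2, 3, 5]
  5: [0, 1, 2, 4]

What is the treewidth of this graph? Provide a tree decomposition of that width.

Treewidth 4.
Bags: B1 = {0, 1, 2, 4, 5}  B2 = {0, 1, 2, 3, 4}
Tree: B1–B2

Each bag holds 5 vertices, so the decomposition has width 4, which upper-bounds the treewidth. Conversely, {0, 1, 2, 3, 4} is a clique of size 5, and the vertices of any clique must share a bag in every tree decomposition; so some bag has ≥ 5 vertices and tw(G) ≥ 4. Therefore the treewidth is 4.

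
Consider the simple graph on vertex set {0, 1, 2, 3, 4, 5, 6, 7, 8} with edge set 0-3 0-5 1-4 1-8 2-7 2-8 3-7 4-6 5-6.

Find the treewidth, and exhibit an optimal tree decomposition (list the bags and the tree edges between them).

The largest bag has 3 vertices, giving width 2; this decomposition certifies tw(G) ≤ 2. The edges 4–6–5–0–3–7–2–8–1–4 form a cycle, so G is not a tree and its treewidth is at least 2. Combining the bounds, tw(G) = 2.

Treewidth 2.
Bags: B1 = {4, 5, 6}  B2 = {0, 4, 5}  B3 = {0, 3, 4}  B4 = {3, 4, 7}  B5 = {2, 4, 7}  B6 = {2, 4, 8}  B7 = {1, 4, 8}
Tree: B1–B2, B2–B3, B3–B4, B4–B5, B5–B6, B6–B7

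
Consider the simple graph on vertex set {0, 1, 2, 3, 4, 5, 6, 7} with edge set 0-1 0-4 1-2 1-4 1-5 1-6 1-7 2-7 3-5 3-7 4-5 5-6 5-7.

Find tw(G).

2

A width-2 tree decomposition is:
Bags: B1 = {1, 2, 7}  B2 = {1, 5, 7}  B3 = {3, 5, 7}  B4 = {1, 4, 5}  B5 = {1, 5, 6}  B6 = {0, 1, 4}
Tree: B1–B2, B2–B3, B2–B4, B2–B5, B4–B6
Each bag holds 3 vertices, so the decomposition has width 2, which upper-bounds the treewidth. For the lower bound, the 3 vertices {0, 1, 4} are pairwise adjacent, and any tree decomposition puts a clique entirely inside one bag — forcing width ≥ 2. Combining the bounds, tw(G) = 2.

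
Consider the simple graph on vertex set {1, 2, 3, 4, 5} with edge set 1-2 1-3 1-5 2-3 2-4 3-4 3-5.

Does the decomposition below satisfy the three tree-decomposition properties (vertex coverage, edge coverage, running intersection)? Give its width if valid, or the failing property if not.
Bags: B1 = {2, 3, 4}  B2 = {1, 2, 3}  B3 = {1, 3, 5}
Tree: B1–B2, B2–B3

Every vertex of G appears in some bag (union = {1, 2, 3, 4, 5}); every edge is covered by a bag; and for each vertex v the set of bags containing v is connected in the bag tree. The decomposition is therefore valid. The largest bag has 3 vertices, so the width is 2.

Yes; width 2.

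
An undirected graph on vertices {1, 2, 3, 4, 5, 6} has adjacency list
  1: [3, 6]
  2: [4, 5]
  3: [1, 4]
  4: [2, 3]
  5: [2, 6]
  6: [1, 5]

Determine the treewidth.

A width-2 tree decomposition is:
Bags: B1 = {2, 3, 4}  B2 = {2, 3, 5}  B3 = {3, 5, 6}  B4 = {1, 3, 6}
Tree: B1–B2, B2–B3, B3–B4
Each bag holds 3 vertices, so the decomposition has width 2, which upper-bounds the treewidth. Since 3–4–2–5–6–1–3 is a cycle in G, G is not acyclic. Forests are exactly the graphs of treewidth ≤ 1, so tw(G) ≥ 2. Combining the bounds, tw(G) = 2.

2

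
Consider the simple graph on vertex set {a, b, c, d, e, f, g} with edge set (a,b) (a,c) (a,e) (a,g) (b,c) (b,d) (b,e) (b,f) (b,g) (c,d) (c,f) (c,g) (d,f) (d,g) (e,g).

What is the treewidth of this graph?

3

A width-3 tree decomposition is:
Bags: B1 = {b, c, d, f}  B2 = {b, c, d, g}  B3 = {a, b, c, g}  B4 = {a, b, e, g}
Tree: B1–B2, B2–B3, B3–B4
The largest bag has 4 vertices, giving width 3; this decomposition certifies tw(G) ≤ 3. Conversely, {a, b, e, g} is a clique of size 4, and the vertices of any clique must share a bag in every tree decomposition; so some bag has ≥ 4 vertices and tw(G) ≥ 3. Hence tw(G) = 3 exactly.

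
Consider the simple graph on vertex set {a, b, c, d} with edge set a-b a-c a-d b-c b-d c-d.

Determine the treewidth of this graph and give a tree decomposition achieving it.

A single bag containing all 4 vertices is trivially a valid decomposition of width 3. For the lower bound, the 4 vertices {a, b, c, d} are pairwise adjacent, and any tree decomposition puts a clique entirely inside one bag — forcing width ≥ 3. Hence tw(G) = 3 exactly.

Treewidth 3.
Bags: B1 = {a, b, c, d}
Tree: (single bag)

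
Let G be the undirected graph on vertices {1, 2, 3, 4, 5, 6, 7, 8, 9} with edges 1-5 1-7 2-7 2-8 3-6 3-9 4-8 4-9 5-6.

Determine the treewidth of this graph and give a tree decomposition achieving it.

Each bag holds 3 vertices, so the decomposition has width 2, which upper-bounds the treewidth. For the lower bound, G contains the cycle 6–5–1–7–2–8–4–9–3–6, so G is not a forest; only forests have treewidth ≤ 1, hence tw(G) ≥ 2. Hence tw(G) = 2 exactly.

Treewidth 2.
One optimal decomposition is:
Bags: B1 = {1, 5, 6}  B2 = {1, 6, 7}  B3 = {2, 6, 7}  B4 = {2, 6, 8}  B5 = {4, 6, 8}  B6 = {4, 6, 9}  B7 = {3, 6, 9}
Tree: B1–B2, B2–B3, B3–B4, B4–B5, B5–B6, B6–B7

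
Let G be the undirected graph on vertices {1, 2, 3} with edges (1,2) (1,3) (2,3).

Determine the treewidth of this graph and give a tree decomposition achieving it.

Treewidth 2.
One such decomposition:
Bags: B1 = {1, 2, 3}
Tree: (single bag)

A single bag containing all 3 vertices is trivially a valid decomposition of width 2. On the other hand G contains the 3-clique {1, 2, 3}. A clique must lie in a single bag of any decomposition, so no decomposition can have width below 2. Therefore the treewidth is 2.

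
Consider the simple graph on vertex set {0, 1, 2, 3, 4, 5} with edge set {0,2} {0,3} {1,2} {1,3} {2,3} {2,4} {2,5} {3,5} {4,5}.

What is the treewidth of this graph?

2

A width-2 tree decomposition is:
Bags: B1 = {2, 3, 5}  B2 = {2, 4, 5}  B3 = {0, 2, 3}  B4 = {1, 2, 3}
Tree: B1–B2, B1–B3, B1–B4
The largest bag has 3 vertices, giving width 2; this decomposition certifies tw(G) ≤ 2. On the other hand G contains the 3-clique {0, 2, 3}. A clique must lie in a single bag of any decomposition, so no decomposition can have width below 2. Therefore the treewidth is 2.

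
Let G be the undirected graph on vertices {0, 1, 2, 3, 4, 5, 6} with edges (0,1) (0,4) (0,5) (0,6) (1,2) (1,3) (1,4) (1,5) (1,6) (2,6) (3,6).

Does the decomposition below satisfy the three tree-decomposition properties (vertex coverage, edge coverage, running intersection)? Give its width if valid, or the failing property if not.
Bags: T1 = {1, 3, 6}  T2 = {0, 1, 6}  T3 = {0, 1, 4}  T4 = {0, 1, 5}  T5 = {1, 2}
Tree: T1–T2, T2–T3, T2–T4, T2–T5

A tree decomposition must satisfy three properties: every vertex lies in some bag; for every edge, both endpoints lie together in some bag; and for every vertex, the bags containing it form a connected subtree. Here edge (6,2) lies in no bag, so the decomposition is invalid.

No — edge (6,2) lies in no bag.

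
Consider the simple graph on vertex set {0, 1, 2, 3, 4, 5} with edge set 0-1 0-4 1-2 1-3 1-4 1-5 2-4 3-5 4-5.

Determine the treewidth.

2

A width-2 tree decomposition is:
Bags: B1 = {0, 1, 4}  B2 = {1, 4, 5}  B3 = {1, 2, 4}  B4 = {1, 3, 5}
Tree: B1–B2, B1–B3, B2–B4
Each bag holds 3 vertices, so the decomposition has width 2, which upper-bounds the treewidth. Conversely, {1, 3, 5} is a clique of size 3, and the vertices of any clique must share a bag in every tree decomposition; so some bag has ≥ 3 vertices and tw(G) ≥ 2. Combining the bounds, tw(G) = 2.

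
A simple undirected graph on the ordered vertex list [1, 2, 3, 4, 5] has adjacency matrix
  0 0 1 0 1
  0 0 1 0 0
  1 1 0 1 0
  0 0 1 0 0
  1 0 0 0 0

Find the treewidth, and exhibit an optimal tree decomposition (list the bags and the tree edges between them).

Every bag has size at most 2, so the width is 2 − 1 = 1 and tw(G) ≤ 1. G has an edge, so its treewidth is at least 1. Hence tw(G) = 1 exactly.

Treewidth 1.
One such decomposition:
Bags: B1 = {1, 3}  B2 = {1, 5}  B3 = {3, 4}  B4 = {2, 3}
Tree: B1–B2, B1–B3, B1–B4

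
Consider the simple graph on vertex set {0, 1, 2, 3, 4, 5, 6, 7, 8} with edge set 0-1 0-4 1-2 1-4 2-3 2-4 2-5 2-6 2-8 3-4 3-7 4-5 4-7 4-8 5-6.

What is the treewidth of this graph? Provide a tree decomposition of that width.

Treewidth 2.
Bags: B1 = {2, 4, 5}  B2 = {1, 2, 4}  B3 = {2, 3, 4}  B4 = {2, 4, 8}  B5 = {2, 5, 6}  B6 = {3, 4, 7}  B7 = {0, 1, 4}
Tree: B1–B2, B1–B3, B1–B4, B1–B5, B3–B6, B2–B7

The largest bag has 3 vertices, giving width 2; this decomposition certifies tw(G) ≤ 2. Conversely, {0, 1, 4} is a clique of size 3, and the vertices of any clique must share a bag in every tree decomposition; so some bag has ≥ 3 vertices and tw(G) ≥ 2. The upper and lower bounds meet at 2, so that is the treewidth.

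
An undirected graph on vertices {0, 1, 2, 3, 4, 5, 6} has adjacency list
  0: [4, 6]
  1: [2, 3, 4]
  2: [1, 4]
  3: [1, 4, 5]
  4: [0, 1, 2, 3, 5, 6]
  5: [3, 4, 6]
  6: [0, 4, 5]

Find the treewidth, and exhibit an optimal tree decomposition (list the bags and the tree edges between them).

Each bag holds 3 vertices, so the decomposition has width 2, which upper-bounds the treewidth. Conversely, {0, 4, 6} is a clique of size 3, and the vertices of any clique must share a bag in every tree decomposition; so some bag has ≥ 3 vertices and tw(G) ≥ 2. Hence tw(G) = 2 exactly.

Treewidth 2.
Bags: B1 = {3, 4, 5}  B2 = {4, 5, 6}  B3 = {1, 3, 4}  B4 = {1, 2, 4}  B5 = {0, 4, 6}
Tree: B1–B2, B1–B3, B3–B4, B2–B5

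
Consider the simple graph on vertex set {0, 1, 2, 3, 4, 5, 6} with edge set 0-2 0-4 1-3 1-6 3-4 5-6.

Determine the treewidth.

1

A width-1 tree decomposition is:
Bags: B1 = {0, 2}  B2 = {0, 4}  B3 = {3, 4}  B4 = {1, 3}  B5 = {1, 6}  B6 = {5, 6}
Tree: B1–B2, B2–B3, B3–B4, B4–B5, B5–B6
The largest bag has 2 vertices, giving width 1; this decomposition certifies tw(G) ≤ 1. G has an edge, so its treewidth is at least 1. Therefore the treewidth is 1.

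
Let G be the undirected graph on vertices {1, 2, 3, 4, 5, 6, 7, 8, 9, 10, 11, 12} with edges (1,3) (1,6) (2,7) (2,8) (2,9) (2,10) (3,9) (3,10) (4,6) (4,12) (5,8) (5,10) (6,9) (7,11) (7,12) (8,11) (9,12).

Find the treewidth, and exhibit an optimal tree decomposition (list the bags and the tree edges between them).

Treewidth 3.
One such decomposition:
Bags: B1 = {1, 4, 6, 12}  B2 = {1, 6, 9, 12}  B3 = {1, 3, 9, 12}  B4 = {3, 7, 9, 12}  B5 = {2, 3, 7, 9}  B6 = {2, 3, 7, 10}  B7 = {2, 7, 10, 11}  B8 = {2, 8, 10, 11}  B9 = {5, 8, 10, 11}
Tree: B1–B2, B2–B3, B3–B4, B4–B5, B5–B6, B6–B7, B7–B8, B8–B9

Each bag holds 4 vertices, so the decomposition has width 3, which upper-bounds the treewidth. For the lower bound: the 4 vertex sets {1,4,6}, {12}, {9}, {2,3,7,10} are disjoint, each induces a connected subgraph, and every pair is joined by at least one edge of G. Contracting each set to a single vertex therefore yields K_{4} as a minor, and since treewidth is minor-monotone, tw(G) ≥ tw(K_{4}) = 3. Hence tw(G) = 3 exactly.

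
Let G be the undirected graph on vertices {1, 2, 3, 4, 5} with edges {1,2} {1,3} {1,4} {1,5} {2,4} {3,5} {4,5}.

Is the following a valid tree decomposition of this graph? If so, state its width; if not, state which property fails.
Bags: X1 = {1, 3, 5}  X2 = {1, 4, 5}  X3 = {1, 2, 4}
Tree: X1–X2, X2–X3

Vertex coverage: the bags together contain {1, 2, 3, 4, 5}, the full vertex set. Edge coverage: each edge of G has both endpoints in at least one bag. Running intersection: for every vertex, the bags containing it form a connected subtree. All three properties hold, so this is a valid tree decomposition of width max|bag| − 1 = 2, and hence tw(G) ≤ 2.

Yes; width 2.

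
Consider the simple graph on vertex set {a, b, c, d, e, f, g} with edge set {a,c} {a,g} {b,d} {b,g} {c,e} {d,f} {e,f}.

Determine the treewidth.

2

A width-2 tree decomposition is:
Bags: B1 = {b, d, g}  B2 = {d, f, g}  B3 = {e, f, g}  B4 = {c, e, g}  B5 = {a, c, g}
Tree: B1–B2, B2–B3, B3–B4, B4–B5
The largest bag has 3 vertices, giving width 2; this decomposition certifies tw(G) ≤ 2. Since g–b–d–f–e–c–a–g is a cycle in G, G is not acyclic. Forests are exactly the graphs of treewidth ≤ 1, so tw(G) ≥ 2. Hence tw(G) = 2 exactly.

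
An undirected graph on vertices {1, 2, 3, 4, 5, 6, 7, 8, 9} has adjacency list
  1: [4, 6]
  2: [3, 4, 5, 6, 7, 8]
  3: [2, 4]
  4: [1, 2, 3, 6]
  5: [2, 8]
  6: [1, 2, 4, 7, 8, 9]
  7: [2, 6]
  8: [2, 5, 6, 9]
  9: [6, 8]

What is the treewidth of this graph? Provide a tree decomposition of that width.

Each bag holds 3 vertices, so the decomposition has width 2, which upper-bounds the treewidth. For the lower bound, the 3 vertices {1, 4, 6} are pairwise adjacent, and any tree decomposition puts a clique entirely inside one bag — forcing width ≥ 2. Hence tw(G) = 2 exactly.

Treewidth 2.
One optimal decomposition is:
Bags: B1 = {2, 6, 8}  B2 = {6, 8, 9}  B3 = {2, 4, 6}  B4 = {2, 3, 4}  B5 = {2, 6, 7}  B6 = {1, 4, 6}  B7 = {2, 5, 8}
Tree: B1–B2, B1–B3, B3–B4, B3–B5, B3–B6, B1–B7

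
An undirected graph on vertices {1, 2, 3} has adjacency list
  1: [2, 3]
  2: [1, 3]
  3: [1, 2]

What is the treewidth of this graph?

A width-2 tree decomposition is:
Bags: B1 = {1, 2, 3}
Tree: (single bag)
With just one bag of size 3, the width is 3 − 1 = 2, so tw(G) ≤ 2. On the other hand G contains the 3-clique {1, 2, 3}. A clique must lie in a single bag of any decomposition, so no decomposition can have width below 2. Hence tw(G) = 2 exactly.

2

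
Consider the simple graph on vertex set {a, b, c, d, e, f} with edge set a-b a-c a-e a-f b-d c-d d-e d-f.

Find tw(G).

2

A width-2 tree decomposition is:
Bags: B1 = {a, b, d}  B2 = {a, c, d}  B3 = {a, d, e}  B4 = {a, d, f}
Tree: B1–B2, B2–B3, B3–B4
Each bag holds 3 vertices, so the decomposition has width 2, which upper-bounds the treewidth. For the lower bound, G contains the cycle d–b–a–c–d, so G is not a forest; only forests have treewidth ≤ 1, hence tw(G) ≥ 2. Therefore the treewidth is 2.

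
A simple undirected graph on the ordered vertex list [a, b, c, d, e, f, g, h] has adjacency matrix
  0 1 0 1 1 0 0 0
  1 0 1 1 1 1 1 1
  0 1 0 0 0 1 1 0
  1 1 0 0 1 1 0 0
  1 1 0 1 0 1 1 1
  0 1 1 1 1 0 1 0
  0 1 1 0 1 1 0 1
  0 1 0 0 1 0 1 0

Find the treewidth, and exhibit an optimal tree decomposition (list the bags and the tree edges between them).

Treewidth 3.
Bags: B1 = {b, e, g, h}  B2 = {b, e, f, g}  B3 = {b, c, f, g}  B4 = {b, d, e, f}  B5 = {a, b, d, e}
Tree: B1–B2, B2–B3, B2–B4, B4–B5

Every bag has size at most 4, so the width is 4 − 1 = 3 and tw(G) ≤ 3. For the lower bound, the 4 vertices {a, b, d, e} are pairwise adjacent, and any tree decomposition puts a clique entirely inside one bag — forcing width ≥ 3. Hence tw(G) = 3 exactly.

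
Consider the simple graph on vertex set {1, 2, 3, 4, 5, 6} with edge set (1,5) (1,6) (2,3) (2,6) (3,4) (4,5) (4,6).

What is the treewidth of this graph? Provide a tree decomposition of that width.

Each bag holds 3 vertices, so the decomposition has width 2, which upper-bounds the treewidth. The edges 1–5–4–6–1 form a cycle, so G is not a tree and its treewidth is at least 2. The upper and lower bounds meet at 2, so that is the treewidth.

Treewidth 2.
Bags: B1 = {1, 5, 6}  B2 = {4, 5, 6}  B3 = {2, 4, 6}  B4 = {2, 3, 4}
Tree: B1–B2, B2–B3, B3–B4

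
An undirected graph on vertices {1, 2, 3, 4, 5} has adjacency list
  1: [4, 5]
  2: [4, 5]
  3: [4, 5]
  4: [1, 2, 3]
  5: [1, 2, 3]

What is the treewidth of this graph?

A width-2 tree decomposition is:
Bags: B1 = {2, 4, 5}  B2 = {1, 4, 5}  B3 = {3, 4, 5}
Tree: B1–B2, B2–B3
The largest bag has 3 vertices, giving width 2; this decomposition certifies tw(G) ≤ 2. Since 5–2–4–1–5 is a cycle in G, G is not acyclic. Forests are exactly the graphs of treewidth ≤ 1, so tw(G) ≥ 2. Hence tw(G) = 2 exactly.

2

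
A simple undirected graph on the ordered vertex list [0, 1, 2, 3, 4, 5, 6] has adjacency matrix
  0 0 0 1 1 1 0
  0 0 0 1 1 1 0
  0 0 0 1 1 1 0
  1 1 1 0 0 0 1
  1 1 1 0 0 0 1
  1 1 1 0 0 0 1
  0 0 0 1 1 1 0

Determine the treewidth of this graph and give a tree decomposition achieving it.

Treewidth 3.
One such decomposition:
Bags: B1 = {0, 3, 4, 5}  B2 = {1, 3, 4, 5}  B3 = {3, 4, 5, 6}  B4 = {2, 3, 4, 5}
Tree: B1–B2, B2–B3, B3–B4

The largest bag has 4 vertices, giving width 3; this decomposition certifies tw(G) ≤ 3. For the lower bound: the 4 vertex sets {0,3}, {1,5}, {4}, {6} are disjoint, each induces a connected subgraph, and every pair is joined by at least one edge of G. Contracting each set to a single vertex therefore yields K_{4} as a minor, and since treewidth is minor-monotone, tw(G) ≥ tw(K_{4}) = 3. Combining the bounds, tw(G) = 3.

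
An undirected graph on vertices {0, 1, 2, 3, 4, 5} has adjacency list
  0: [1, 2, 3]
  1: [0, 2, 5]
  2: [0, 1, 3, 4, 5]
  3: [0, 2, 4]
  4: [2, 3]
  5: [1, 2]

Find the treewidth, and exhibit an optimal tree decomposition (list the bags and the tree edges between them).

Treewidth 2.
Bags: B1 = {1, 2, 5}  B2 = {0, 1, 2}  B3 = {0, 2, 3}  B4 = {2, 3, 4}
Tree: B1–B2, B2–B3, B3–B4

Each bag holds 3 vertices, so the decomposition has width 2, which upper-bounds the treewidth. For the lower bound, the 3 vertices {0, 1, 2} are pairwise adjacent, and any tree decomposition puts a clique entirely inside one bag — forcing width ≥ 2. The upper and lower bounds meet at 2, so that is the treewidth.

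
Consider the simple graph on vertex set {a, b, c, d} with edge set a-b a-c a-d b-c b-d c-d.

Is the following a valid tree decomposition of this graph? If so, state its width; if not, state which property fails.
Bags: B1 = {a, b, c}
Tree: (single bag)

No — vertex d appears in no bag.

A tree decomposition must satisfy three properties: every vertex lies in some bag; for every edge, both endpoints lie together in some bag; and for every vertex, the bags containing it form a connected subtree. Here vertex d appears in no bag, so the decomposition is invalid.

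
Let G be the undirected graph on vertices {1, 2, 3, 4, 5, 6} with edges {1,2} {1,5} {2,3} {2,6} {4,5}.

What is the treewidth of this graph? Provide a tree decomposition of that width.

Treewidth 1.
Bags: B1 = {2, 3}  B2 = {1, 2}  B3 = {2, 6}  B4 = {1, 5}  B5 = {4, 5}
Tree: B1–B2, B1–B3, B2–B4, B4–B5

Each bag holds 2 vertices, so the decomposition has width 1, which upper-bounds the treewidth. Since G has at least one edge (e.g. 3–2), it is not an edgeless graph, so tw(G) ≥ 1. Combining the bounds, tw(G) = 1.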